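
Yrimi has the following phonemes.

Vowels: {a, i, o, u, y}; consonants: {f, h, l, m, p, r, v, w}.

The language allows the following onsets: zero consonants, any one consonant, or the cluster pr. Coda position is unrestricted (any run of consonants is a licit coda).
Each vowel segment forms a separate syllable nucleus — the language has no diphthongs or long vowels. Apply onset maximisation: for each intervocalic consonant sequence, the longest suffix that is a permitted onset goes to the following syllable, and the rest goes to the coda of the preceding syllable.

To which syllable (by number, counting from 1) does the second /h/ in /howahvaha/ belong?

The vowels are o, a, a, a — 4 nuclei, so 4 syllables.
/o…a/ gap (V1→V2): /w/ → onset of the next syllable (single consonants are always licit onsets).
/a…a/ gap (V2→V3): /hv/; trying suffixes from longest down, /v/ is the first permitted one, so coda /h/ | onset /v/.
/a…a/ gap (V3→V4): just /h/ — single C goes to the following onset.
Result: ho.wah.va.ha.
The second /h/ is in the coda of syllable 2 (/wah/).

2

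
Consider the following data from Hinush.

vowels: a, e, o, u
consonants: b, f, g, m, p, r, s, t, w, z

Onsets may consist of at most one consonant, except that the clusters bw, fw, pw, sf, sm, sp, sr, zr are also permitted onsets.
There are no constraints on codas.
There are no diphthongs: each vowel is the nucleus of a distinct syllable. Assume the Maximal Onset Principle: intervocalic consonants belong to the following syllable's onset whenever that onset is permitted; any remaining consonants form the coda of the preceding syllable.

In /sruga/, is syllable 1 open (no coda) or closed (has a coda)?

open

Vowels present: u, a; each is a nucleus, giving 2 syllables.
Between /u/ (V1) and /a/ (V2): /g/ → onset of the next syllable (single consonants are always licit onsets).
Syllabification: sru.ga.
Syllable 1 is /sru/; it ends in its nucleus with no coda, so it is open.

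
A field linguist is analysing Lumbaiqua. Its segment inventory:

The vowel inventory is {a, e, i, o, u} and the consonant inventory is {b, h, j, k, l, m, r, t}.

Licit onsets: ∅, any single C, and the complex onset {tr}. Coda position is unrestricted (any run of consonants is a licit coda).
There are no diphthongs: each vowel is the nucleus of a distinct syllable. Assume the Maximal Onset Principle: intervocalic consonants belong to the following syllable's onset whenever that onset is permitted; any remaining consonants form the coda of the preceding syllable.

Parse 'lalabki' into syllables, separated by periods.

la.lab.ki

Nuclei (vowels): a, a, i → 3 syllables.
Between /a/ (V1) and /a/ (V2): /l/ is a single consonant, so it becomes the next onset.
Between /a/ (V2) and /i/ (V3): cluster /bk/ — the longest permitted-onset suffix is /k/; onset = /k/, preceding coda = /b/.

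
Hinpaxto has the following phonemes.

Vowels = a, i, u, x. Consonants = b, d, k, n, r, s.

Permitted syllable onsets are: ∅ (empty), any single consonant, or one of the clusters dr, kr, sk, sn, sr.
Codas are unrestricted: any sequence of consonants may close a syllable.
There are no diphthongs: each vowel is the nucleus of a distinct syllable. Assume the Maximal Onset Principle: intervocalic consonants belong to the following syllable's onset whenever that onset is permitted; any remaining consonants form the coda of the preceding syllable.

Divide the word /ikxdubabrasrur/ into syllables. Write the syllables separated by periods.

The vowels are i, x, u, a, a, u — 6 nuclei, so 6 syllables.
V1 /i/ – V2 /x/: just /k/ — single C goes to the following onset.
V2 /x/ – V3 /u/: just /d/ — single C goes to the following onset.
V3 /u/ – V4 /a/: /b/ is a single consonant, so it becomes the next onset.
V4 /a/ – V5 /a/: /br/ — longest licit onset from the right is /r/, leaving /b/ as coda.
V5 /a/ – V6 /u/: cluster /sr/ — /sr/ is itself a permitted onset, so the whole cluster goes right; preceding coda = ∅.

i.kx.du.bab.ra.srur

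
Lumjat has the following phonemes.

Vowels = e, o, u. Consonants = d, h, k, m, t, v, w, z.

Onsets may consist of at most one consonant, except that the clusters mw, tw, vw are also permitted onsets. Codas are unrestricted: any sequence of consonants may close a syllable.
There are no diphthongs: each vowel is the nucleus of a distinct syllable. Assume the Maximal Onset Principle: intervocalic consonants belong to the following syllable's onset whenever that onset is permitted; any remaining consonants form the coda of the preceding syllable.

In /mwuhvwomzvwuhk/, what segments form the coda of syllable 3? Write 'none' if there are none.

hk

The vowels are u, o, u — 3 nuclei, so 3 syllables.
/u…o/ gap (V1→V2): /hvw/ — longest licit onset from the right is /vw/, leaving /h/ as coda.
/o…u/ gap (V2→V3): /mzvw/; trying suffixes from longest down, /vw/ is the first permitted one, so coda /mz/ | onset /vw/.
Result: mwuh.vwomz.vwuhk.
Syllable 3 is /vwuhk/: onset /vw/, nucleus /u/, coda /hk/.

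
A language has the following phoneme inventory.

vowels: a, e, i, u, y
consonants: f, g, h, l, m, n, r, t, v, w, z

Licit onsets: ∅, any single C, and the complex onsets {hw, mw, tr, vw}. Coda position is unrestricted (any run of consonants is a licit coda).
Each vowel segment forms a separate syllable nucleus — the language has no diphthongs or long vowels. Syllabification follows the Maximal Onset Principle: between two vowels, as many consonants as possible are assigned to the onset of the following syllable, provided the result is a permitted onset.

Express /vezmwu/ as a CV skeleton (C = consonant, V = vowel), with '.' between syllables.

The vowels are e, u — 2 nuclei, so 2 syllables.
σ1/σ2 boundary: /zmw/ splits as /z/ + /mw/ (/mw/ is the longest suffix that is a licit onset).
Syllabification: vez.mwu.
Mapping each syllable to C/V: /vez/ → CVC, /mwu/ → CCV.

CVC.CCV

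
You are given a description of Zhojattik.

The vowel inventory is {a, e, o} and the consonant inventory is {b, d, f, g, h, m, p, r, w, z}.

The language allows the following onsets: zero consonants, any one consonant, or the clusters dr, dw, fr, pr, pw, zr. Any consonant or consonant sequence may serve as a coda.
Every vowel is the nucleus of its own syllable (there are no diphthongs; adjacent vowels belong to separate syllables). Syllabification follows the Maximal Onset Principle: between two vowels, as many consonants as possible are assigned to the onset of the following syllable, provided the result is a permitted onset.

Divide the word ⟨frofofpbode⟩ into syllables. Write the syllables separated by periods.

fro.fofp.bo.de

Vowels present: o, o, o, e; each is a nucleus, giving 4 syllables.
V1 /o/ – V2 /o/: /f/ is a single consonant, so it becomes the next onset.
V2 /o/ – V3 /o/: /fpb/ — longest licit onset from the right is /b/, leaving /fp/ as coda.
V3 /o/ – V4 /e/: /d/ → onset of the next syllable (single consonants are always licit onsets).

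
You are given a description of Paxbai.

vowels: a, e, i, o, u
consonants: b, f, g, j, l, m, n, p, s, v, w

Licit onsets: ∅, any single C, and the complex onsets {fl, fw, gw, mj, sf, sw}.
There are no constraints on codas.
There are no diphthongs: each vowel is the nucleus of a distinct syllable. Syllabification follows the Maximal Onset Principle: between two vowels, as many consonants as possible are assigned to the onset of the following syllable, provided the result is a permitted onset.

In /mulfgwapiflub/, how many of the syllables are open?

Nuclei (vowels): u, a, i, u → 4 syllables.
V1 /u/ – V2 /a/: cluster /lfgw/ — the longest permitted-onset suffix is /gw/; onset = /gw/, preceding coda = /lf/.
V2 /a/ – V3 /i/: /p/ is a single consonant, so it becomes the next onset.
V3 /i/ – V4 /u/: /fl/ is a licit onset in full, so it all attaches to the next syllable.
Result: mulf.gwa.pi.flub.
Classifying each syllable: /mulf/ (closed), /gwa/ (open), /pi/ (open), /flub/ (closed).
Open syllables: 2.

2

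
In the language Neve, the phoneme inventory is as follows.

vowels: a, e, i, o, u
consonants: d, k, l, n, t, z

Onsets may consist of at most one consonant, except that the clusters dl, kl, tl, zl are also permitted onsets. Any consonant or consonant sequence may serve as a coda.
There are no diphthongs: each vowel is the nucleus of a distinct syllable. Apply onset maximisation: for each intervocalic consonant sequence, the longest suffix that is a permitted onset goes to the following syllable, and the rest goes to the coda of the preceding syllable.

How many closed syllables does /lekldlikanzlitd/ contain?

Vowels present: e, i, a, i; each is a nucleus, giving 4 syllables.
σ1/σ2 boundary: /kldl/ splits as /kl/ + /dl/ (/dl/ is the longest suffix that is a licit onset).
σ2/σ3 boundary: /k/ is a single consonant, so it becomes the next onset.
σ3/σ4 boundary: /nzl/ splits as /n/ + /zl/ (/zl/ is the longest suffix that is a licit onset).
So the parse is lekl.dli.kan.zlitd.
Classifying each syllable: /lekl/ (closed), /dli/ (open), /kan/ (closed), /zlitd/ (closed).
Closed syllables: 3.

3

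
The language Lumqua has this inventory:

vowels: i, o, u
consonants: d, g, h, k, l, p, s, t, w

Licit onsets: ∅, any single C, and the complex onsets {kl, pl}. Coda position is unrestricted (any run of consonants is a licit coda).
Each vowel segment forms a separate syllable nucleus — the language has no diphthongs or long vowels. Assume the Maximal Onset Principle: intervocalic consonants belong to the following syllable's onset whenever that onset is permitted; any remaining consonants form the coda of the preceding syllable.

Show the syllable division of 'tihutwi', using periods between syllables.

Vowels present: i, u, i; each is a nucleus, giving 3 syllables.
/i…u/ gap (V1→V2): /h/ is a single consonant, so it becomes the next onset.
/u…i/ gap (V2→V3): /tw/ — longest licit onset from the right is /w/, leaving /t/ as coda.

ti.hut.wi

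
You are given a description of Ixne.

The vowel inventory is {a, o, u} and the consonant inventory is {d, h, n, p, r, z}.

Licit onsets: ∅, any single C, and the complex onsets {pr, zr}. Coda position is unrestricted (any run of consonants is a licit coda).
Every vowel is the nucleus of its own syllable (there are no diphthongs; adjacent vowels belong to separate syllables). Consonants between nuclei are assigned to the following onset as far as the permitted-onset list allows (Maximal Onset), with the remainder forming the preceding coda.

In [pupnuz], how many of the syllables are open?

0

The vowels are u, u — 2 nuclei, so 2 syllables.
Between /u/ (V1) and /u/ (V2): /pn/; trying suffixes from longest down, /n/ is the first permitted one, so coda /p/ | onset /n/.
Syllabification: pup.nuz.
Classifying each syllable: /pup/ (closed), /nuz/ (closed).
Open syllables: 0.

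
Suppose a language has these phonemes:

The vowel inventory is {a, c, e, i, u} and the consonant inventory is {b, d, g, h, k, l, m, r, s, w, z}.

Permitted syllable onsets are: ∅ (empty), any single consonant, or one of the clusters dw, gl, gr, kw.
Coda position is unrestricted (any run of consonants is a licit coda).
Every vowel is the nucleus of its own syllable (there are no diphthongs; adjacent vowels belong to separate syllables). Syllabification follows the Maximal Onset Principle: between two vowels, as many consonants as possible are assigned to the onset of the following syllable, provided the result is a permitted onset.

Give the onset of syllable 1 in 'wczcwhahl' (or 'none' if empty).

The vowels are c, c, a — 3 nuclei, so 3 syllables.
V1 /c/ – V2 /c/: /z/ is a single consonant, so it becomes the next onset.
V2 /c/ – V3 /a/: cluster /wh/ — the longest permitted-onset suffix is /h/; onset = /h/, preceding coda = /w/.
Putting it together: wc.zcw.hahl.
Syllable 1 is /wc/: onset /w/, nucleus /c/, coda ∅.

w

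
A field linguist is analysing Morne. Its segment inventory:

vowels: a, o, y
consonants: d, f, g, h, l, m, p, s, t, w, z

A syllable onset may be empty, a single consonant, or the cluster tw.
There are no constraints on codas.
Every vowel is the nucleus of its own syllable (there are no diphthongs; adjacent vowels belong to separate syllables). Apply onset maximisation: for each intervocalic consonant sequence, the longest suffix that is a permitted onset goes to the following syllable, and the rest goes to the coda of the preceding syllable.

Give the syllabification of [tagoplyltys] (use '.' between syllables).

ta.gop.lyl.tys

Vowels present: a, o, y, y; each is a nucleus, giving 4 syllables.
V1 /a/ – V2 /o/: /g/ is a single consonant, so it becomes the next onset.
V2 /o/ – V3 /y/: /pl/ splits as /p/ + /l/ (/l/ is the longest suffix that is a licit onset).
V3 /y/ – V4 /y/: cluster /lt/ — the longest permitted-onset suffix is /t/; onset = /t/, preceding coda = /l/.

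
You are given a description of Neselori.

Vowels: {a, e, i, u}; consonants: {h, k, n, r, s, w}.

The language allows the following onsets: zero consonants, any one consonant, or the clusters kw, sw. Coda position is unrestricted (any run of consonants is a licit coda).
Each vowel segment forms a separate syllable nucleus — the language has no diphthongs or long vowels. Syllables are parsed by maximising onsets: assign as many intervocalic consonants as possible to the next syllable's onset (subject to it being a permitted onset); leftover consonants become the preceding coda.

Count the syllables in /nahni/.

Nuclei (vowels): a, i → 2 syllables.

2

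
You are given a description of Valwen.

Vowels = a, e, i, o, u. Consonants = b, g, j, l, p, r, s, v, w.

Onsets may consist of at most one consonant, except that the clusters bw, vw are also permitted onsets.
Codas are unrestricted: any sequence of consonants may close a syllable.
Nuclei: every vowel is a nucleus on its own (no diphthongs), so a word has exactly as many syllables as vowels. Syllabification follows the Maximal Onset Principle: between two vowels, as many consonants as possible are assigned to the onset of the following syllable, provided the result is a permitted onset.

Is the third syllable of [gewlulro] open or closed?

The vowels are e, u, o — 3 nuclei, so 3 syllables.
σ1/σ2 boundary: /wl/ splits as /w/ + /l/ (/l/ is the longest suffix that is a licit onset).
σ2/σ3 boundary: /lr/ — longest licit onset from the right is /r/, leaving /l/ as coda.
Result: gew.lul.ro.
Syllable 3 is /ro/; it ends in its nucleus with no coda, so it is open.

open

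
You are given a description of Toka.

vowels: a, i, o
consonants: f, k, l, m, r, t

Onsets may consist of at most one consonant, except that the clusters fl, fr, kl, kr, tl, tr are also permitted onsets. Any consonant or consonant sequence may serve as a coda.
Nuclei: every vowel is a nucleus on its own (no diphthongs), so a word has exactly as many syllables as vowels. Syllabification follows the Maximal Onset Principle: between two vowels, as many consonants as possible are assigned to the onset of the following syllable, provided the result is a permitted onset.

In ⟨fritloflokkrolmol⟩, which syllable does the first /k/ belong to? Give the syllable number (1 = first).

The vowels are i, o, o, o, o — 5 nuclei, so 5 syllables.
/i…o/ gap (V1→V2): cluster /tl/ — /tl/ is itself a permitted onset, so the whole cluster goes right; preceding coda = ∅.
/o…o/ gap (V2→V3): /fl/ is a licit onset in full, so it all attaches to the next syllable.
/o…o/ gap (V3→V4): /kkr/; trying suffixes from longest down, /kr/ is the first permitted one, so coda /k/ | onset /kr/.
/o…o/ gap (V4→V5): /lm/ — longest licit onset from the right is /m/, leaving /l/ as coda.
So the parse is fri.tlo.flok.krol.mol.
The first /k/ is in the coda of syllable 3 (/flok/).

3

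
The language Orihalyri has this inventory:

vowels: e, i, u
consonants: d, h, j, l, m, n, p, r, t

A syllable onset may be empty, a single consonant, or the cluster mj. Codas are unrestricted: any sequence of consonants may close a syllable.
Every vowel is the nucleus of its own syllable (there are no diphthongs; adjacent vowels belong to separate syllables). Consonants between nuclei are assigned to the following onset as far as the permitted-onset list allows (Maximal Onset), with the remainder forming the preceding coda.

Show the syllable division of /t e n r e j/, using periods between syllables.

Vowels present: e, e; each is a nucleus, giving 2 syllables.
V1 /e/ – V2 /e/: /nr/ — longest licit onset from the right is /r/, leaving /n/ as coda.

ten.rej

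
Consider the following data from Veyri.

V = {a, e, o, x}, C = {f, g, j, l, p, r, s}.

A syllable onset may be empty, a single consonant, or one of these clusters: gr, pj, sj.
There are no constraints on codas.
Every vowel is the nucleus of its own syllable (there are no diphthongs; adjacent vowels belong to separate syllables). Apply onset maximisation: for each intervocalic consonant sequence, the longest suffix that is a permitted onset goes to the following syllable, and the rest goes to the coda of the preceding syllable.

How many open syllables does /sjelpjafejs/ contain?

The vowels are e, a, e — 3 nuclei, so 3 syllables.
/e…a/ gap (V1→V2): /lpj/ splits as /l/ + /pj/ (/pj/ is the longest suffix that is a licit onset).
/a…e/ gap (V2→V3): /f/ is a single consonant, so it becomes the next onset.
Syllabification: sjel.pja.fejs.
Classifying each syllable: /sjel/ (closed), /pja/ (open), /fejs/ (closed).
Open syllables: 1.

1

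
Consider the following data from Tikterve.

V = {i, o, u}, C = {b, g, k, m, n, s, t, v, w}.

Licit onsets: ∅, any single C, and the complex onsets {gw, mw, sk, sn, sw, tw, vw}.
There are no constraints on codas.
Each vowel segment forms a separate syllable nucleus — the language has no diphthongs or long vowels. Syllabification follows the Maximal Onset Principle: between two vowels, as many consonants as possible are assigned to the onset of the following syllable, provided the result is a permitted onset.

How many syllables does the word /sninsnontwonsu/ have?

Vowels present: i, o, o, u; each is a nucleus, giving 4 syllables.

4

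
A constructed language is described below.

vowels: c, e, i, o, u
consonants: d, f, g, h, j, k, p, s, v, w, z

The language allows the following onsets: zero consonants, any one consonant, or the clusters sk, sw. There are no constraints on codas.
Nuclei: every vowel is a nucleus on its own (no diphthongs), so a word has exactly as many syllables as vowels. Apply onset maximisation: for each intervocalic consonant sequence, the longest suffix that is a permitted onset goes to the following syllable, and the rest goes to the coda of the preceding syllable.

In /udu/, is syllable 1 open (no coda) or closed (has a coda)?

Vowels present: u, u; each is a nucleus, giving 2 syllables.
V1 /u/ – V2 /u/: /d/ → onset of the next syllable (single consonants are always licit onsets).
Putting it together: u.du.
Syllable 1 is /u/; it ends in its nucleus with no coda, so it is open.

open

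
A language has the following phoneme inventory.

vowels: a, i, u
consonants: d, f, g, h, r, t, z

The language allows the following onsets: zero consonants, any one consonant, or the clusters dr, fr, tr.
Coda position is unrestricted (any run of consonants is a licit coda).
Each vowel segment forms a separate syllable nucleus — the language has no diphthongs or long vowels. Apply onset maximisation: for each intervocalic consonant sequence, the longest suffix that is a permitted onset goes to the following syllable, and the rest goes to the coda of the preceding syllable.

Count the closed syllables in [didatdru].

Vowels present: i, a, u; each is a nucleus, giving 3 syllables.
σ1/σ2 boundary: /d/ is a single consonant, so it becomes the next onset.
σ2/σ3 boundary: /tdr/; trying suffixes from longest down, /dr/ is the first permitted one, so coda /t/ | onset /dr/.
Result: di.dat.dru.
Classifying each syllable: /di/ (open), /dat/ (closed), /dru/ (open).
Closed syllables: 1.

1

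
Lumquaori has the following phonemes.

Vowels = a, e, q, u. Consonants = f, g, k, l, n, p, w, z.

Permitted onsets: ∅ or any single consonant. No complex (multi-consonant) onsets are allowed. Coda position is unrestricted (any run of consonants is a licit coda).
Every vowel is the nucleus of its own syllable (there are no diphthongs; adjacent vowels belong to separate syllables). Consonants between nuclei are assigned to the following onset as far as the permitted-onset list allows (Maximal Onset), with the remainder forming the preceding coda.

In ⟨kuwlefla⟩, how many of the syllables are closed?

Vowels present: u, e, a; each is a nucleus, giving 3 syllables.
Between /u/ (V1) and /e/ (V2): /wl/ splits as /w/ + /l/ (/l/ is the longest suffix that is a licit onset).
Between /e/ (V2) and /a/ (V3): /fl/ — longest licit onset from the right is /l/, leaving /f/ as coda.
Result: kuw.lef.la.
Classifying each syllable: /kuw/ (closed), /lef/ (closed), /la/ (open).
Closed syllables: 2.

2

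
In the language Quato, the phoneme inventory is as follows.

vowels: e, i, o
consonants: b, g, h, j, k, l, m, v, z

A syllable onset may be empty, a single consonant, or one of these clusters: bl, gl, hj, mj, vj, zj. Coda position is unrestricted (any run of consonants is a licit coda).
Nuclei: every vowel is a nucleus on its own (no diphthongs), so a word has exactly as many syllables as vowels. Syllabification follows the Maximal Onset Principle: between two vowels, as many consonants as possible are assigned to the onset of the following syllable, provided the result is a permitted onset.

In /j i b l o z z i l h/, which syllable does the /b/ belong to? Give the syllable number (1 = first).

2

Vowels present: i, o, i; each is a nucleus, giving 3 syllables.
/i…o/ gap (V1→V2): cluster /bl/ — /bl/ is itself a permitted onset, so the whole cluster goes right; preceding coda = ∅.
/o…i/ gap (V2→V3): /zz/ splits as /z/ + /z/ (/z/ is the longest suffix that is a licit onset).
So the parse is ji.bloz.zilh.
The /b/ is in the onset of syllable 2 (/bloz/).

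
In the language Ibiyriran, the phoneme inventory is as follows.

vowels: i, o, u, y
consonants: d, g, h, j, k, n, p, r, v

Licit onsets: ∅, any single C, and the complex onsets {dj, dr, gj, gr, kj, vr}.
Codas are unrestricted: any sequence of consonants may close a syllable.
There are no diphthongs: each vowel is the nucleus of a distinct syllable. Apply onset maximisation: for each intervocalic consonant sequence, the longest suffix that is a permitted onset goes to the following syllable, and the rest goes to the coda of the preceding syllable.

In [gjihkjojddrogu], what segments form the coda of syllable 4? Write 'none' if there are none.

Nuclei (vowels): i, o, o, u → 4 syllables.
Between /i/ (V1) and /o/ (V2): /hkj/ splits as /h/ + /kj/ (/kj/ is the longest suffix that is a licit onset).
Between /o/ (V2) and /o/ (V3): cluster /jddr/ — the longest permitted-onset suffix is /dr/; onset = /dr/, preceding coda = /jd/.
Between /o/ (V3) and /u/ (V4): /g/ is a single consonant, so it becomes the next onset.
So the parse is gjih.kjojd.dro.gu.
Syllable 4 is /gu/: onset /g/, nucleus /u/, coda ∅.

none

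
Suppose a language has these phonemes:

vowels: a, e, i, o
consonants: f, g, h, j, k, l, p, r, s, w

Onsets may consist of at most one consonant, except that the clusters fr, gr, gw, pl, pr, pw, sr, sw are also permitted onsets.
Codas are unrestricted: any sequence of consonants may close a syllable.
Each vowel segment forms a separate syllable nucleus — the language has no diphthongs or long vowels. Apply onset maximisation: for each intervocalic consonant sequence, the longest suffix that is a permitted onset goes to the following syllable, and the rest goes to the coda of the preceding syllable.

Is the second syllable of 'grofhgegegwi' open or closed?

open

Vowels present: o, e, e, i; each is a nucleus, giving 4 syllables.
/o…e/ gap (V1→V2): /fhg/ — longest licit onset from the right is /g/, leaving /fh/ as coda.
/e…e/ gap (V2→V3): /g/ → onset of the next syllable (single consonants are always licit onsets).
/e…i/ gap (V3→V4): cluster /gw/ — /gw/ is itself a permitted onset, so the whole cluster goes right; preceding coda = ∅.
Putting it together: grofh.ge.ge.gwi.
Syllable 2 is /ge/; it ends in its nucleus with no coda, so it is open.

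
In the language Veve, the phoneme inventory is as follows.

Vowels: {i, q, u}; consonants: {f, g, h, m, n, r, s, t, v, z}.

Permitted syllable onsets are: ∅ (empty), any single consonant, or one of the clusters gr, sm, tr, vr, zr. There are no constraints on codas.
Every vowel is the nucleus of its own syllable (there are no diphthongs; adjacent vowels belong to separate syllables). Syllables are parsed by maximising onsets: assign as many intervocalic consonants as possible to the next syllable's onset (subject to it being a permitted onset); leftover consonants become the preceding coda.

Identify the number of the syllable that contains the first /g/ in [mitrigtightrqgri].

2

Vowels present: i, i, i, q, i; each is a nucleus, giving 5 syllables.
Between /i/ (V1) and /i/ (V2): cluster /tr/ — /tr/ is itself a permitted onset, so the whole cluster goes right; preceding coda = ∅.
Between /i/ (V2) and /i/ (V3): /gt/ splits as /g/ + /t/ (/t/ is the longest suffix that is a licit onset).
Between /i/ (V3) and /q/ (V4): /ghtr/ splits as /gh/ + /tr/ (/tr/ is the longest suffix that is a licit onset).
Between /q/ (V4) and /i/ (V5): /gr/ — entire cluster is a permitted onset → onset /gr/, coda ∅.
Putting it together: mi.trig.tigh.trq.gri.
The first /g/ is in the coda of syllable 2 (/trig/).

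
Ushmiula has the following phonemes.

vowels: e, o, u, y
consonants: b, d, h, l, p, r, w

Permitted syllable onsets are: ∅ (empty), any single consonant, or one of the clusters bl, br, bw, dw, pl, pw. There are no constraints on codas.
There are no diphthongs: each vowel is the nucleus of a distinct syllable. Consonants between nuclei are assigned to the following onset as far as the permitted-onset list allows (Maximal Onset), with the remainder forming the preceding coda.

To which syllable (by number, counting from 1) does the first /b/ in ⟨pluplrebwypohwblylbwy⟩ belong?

Nuclei (vowels): u, e, y, o, y, y → 6 syllables.
V1 /u/ – V2 /e/: /plr/ — longest licit onset from the right is /r/, leaving /pl/ as coda.
V2 /e/ – V3 /y/: /bw/ is a licit onset in full, so it all attaches to the next syllable.
V3 /y/ – V4 /o/: /p/ is a single consonant, so it becomes the next onset.
V4 /o/ – V5 /y/: /hwbl/ splits as /hw/ + /bl/ (/bl/ is the longest suffix that is a licit onset).
V5 /y/ – V6 /y/: /lbw/ — longest licit onset from the right is /bw/, leaving /l/ as coda.
Result: plupl.re.bwy.pohw.blyl.bwy.
The first /b/ is in the onset of syllable 3 (/bwy/).

3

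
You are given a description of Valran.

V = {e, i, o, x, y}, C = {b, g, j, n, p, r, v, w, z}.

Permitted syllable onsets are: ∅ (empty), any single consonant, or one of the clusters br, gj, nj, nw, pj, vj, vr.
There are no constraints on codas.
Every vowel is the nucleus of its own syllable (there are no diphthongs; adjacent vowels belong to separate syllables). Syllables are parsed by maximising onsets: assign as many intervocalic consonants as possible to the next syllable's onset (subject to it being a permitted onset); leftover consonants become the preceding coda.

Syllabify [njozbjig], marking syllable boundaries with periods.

Nuclei (vowels): o, i → 2 syllables.
Between /o/ (V1) and /i/ (V2): /zbj/; trying suffixes from longest down, /j/ is the first permitted one, so coda /zb/ | onset /j/.

njozb.jig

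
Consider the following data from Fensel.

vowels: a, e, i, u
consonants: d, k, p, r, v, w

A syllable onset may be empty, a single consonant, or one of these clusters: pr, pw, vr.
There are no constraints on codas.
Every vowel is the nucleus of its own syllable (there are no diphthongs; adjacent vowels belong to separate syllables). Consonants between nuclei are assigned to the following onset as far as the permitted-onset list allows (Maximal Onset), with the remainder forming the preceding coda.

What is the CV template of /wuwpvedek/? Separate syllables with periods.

Nuclei (vowels): u, e, e → 3 syllables.
Between /u/ (V1) and /e/ (V2): /wpv/; trying suffixes from longest down, /v/ is the first permitted one, so coda /wp/ | onset /v/.
Between /e/ (V2) and /e/ (V3): /d/ is a single consonant, so it becomes the next onset.
So the parse is wuwp.ve.dek.
Mapping each syllable to C/V: /wuwp/ → CVCC, /ve/ → CV, /dek/ → CVC.

CVCC.CV.CVC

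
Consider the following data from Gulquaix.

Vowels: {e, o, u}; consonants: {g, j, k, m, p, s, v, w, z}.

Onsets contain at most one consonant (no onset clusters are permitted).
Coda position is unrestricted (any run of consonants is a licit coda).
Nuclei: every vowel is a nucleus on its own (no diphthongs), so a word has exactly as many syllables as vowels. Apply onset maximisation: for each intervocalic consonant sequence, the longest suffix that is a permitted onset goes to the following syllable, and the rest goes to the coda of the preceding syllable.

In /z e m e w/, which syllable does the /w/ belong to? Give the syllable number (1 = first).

2

Nuclei (vowels): e, e → 2 syllables.
/e…e/ gap (V1→V2): /m/ → onset of the next syllable (single consonants are always licit onsets).
Syllabification: ze.mew.
The /w/ is in the coda of syllable 2 (/mew/).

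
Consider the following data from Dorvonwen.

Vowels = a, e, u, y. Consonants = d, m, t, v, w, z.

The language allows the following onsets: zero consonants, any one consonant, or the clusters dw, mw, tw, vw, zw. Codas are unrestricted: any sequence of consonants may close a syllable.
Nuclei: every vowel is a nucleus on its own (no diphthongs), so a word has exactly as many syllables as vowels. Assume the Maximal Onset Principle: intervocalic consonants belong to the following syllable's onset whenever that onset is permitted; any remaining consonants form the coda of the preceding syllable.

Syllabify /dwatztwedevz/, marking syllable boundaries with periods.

Vowels present: a, e, e; each is a nucleus, giving 3 syllables.
V1 /a/ – V2 /e/: /tztw/; trying suffixes from longest down, /tw/ is the first permitted one, so coda /tz/ | onset /tw/.
V2 /e/ – V3 /e/: /d/ is a single consonant, so it becomes the next onset.

dwatz.twe.devz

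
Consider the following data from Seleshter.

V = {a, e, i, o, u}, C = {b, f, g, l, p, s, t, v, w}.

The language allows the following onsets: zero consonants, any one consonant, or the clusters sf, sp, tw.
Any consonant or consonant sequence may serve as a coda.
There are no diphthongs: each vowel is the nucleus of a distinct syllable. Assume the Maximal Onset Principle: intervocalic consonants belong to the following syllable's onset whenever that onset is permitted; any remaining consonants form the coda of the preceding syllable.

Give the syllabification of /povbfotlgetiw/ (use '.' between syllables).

povb.fotl.ge.tiw

Vowels present: o, o, e, i; each is a nucleus, giving 4 syllables.
σ1/σ2 boundary: /vbf/; trying suffixes from longest down, /f/ is the first permitted one, so coda /vb/ | onset /f/.
σ2/σ3 boundary: /tlg/ — longest licit onset from the right is /g/, leaving /tl/ as coda.
σ3/σ4 boundary: /t/ → onset of the next syllable (single consonants are always licit onsets).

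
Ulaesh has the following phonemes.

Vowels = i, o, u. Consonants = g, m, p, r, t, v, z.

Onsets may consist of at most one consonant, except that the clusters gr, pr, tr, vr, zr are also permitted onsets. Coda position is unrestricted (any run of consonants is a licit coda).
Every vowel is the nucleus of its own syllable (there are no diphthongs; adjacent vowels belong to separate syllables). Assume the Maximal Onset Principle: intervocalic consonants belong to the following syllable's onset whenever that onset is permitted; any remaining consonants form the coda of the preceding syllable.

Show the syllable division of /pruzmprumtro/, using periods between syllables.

pruzm.prum.tro

Nuclei (vowels): u, u, o → 3 syllables.
Between /u/ (V1) and /u/ (V2): /zmpr/; trying suffixes from longest down, /pr/ is the first permitted one, so coda /zm/ | onset /pr/.
Between /u/ (V2) and /o/ (V3): /mtr/; trying suffixes from longest down, /tr/ is the first permitted one, so coda /m/ | onset /tr/.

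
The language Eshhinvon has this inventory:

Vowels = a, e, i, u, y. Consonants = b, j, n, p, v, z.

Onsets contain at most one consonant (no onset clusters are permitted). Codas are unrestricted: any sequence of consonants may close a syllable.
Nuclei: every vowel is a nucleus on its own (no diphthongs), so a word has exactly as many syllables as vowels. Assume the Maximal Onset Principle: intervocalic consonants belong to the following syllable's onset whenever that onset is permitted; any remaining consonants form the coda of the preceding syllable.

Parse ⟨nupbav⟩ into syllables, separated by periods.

nup.bav

The vowels are u, a — 2 nuclei, so 2 syllables.
Between /u/ (V1) and /a/ (V2): /pb/ — longest licit onset from the right is /b/, leaving /p/ as coda.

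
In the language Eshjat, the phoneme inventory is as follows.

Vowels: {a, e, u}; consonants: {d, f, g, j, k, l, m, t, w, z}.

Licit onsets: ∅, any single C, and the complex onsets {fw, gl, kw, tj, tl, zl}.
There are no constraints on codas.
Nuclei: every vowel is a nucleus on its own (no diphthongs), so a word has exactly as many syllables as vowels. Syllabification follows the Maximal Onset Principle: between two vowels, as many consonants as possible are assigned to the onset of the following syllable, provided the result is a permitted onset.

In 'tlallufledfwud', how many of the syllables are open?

0

Vowels present: a, u, e, u; each is a nucleus, giving 4 syllables.
σ1/σ2 boundary: /ll/; trying suffixes from longest down, /l/ is the first permitted one, so coda /l/ | onset /l/.
σ2/σ3 boundary: /fl/ — longest licit onset from the right is /l/, leaving /f/ as coda.
σ3/σ4 boundary: /dfw/ splits as /d/ + /fw/ (/fw/ is the longest suffix that is a licit onset).
Putting it together: tlal.luf.led.fwud.
Classifying each syllable: /tlal/ (closed), /luf/ (closed), /led/ (closed), /fwud/ (closed).
Open syllables: 0.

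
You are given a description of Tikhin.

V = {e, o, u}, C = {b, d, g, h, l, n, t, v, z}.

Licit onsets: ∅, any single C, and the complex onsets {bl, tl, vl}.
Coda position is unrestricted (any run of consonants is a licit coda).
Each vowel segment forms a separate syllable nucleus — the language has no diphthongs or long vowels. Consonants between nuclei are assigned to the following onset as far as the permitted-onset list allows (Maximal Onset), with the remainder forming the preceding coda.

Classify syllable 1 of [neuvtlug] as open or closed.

open

Nuclei (vowels): e, u, u → 3 syllables.
V1 /e/ – V2 /u/: nothing intervenes; syllable break is V.V.
V2 /u/ – V3 /u/: /vtl/; trying suffixes from longest down, /tl/ is the first permitted one, so coda /v/ | onset /tl/.
Syllabification: ne.uv.tlug.
Syllable 1 is /ne/; it ends in its nucleus with no coda, so it is open.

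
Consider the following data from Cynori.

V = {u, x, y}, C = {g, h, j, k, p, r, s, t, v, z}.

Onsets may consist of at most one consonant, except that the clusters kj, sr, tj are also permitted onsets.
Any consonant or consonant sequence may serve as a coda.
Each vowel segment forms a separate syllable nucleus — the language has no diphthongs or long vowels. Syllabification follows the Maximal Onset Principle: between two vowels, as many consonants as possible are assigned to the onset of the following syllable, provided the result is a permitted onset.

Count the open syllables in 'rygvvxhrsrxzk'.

Nuclei (vowels): y, x, x → 3 syllables.
Between /y/ (V1) and /x/ (V2): cluster /gvv/ — the longest permitted-onset suffix is /v/; onset = /v/, preceding coda = /gv/.
Between /x/ (V2) and /x/ (V3): /hrsr/ — longest licit onset from the right is /sr/, leaving /hr/ as coda.
So the parse is rygv.vxhr.srxzk.
Classifying each syllable: /rygv/ (closed), /vxhr/ (closed), /srxzk/ (closed).
Open syllables: 0.

0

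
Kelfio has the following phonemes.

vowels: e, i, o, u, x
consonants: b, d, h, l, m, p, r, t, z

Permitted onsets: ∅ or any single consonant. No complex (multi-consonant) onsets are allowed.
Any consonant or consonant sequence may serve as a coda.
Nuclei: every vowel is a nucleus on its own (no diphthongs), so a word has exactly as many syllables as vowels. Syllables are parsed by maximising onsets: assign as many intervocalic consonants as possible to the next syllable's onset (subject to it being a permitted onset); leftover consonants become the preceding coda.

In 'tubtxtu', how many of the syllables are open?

2

Nuclei (vowels): u, x, u → 3 syllables.
Between /u/ (V1) and /x/ (V2): /bt/ splits as /b/ + /t/ (/t/ is the longest suffix that is a licit onset).
Between /x/ (V2) and /u/ (V3): just /t/ — single C goes to the following onset.
So the parse is tub.tx.tu.
Classifying each syllable: /tub/ (closed), /tx/ (open), /tu/ (open).
Open syllables: 2.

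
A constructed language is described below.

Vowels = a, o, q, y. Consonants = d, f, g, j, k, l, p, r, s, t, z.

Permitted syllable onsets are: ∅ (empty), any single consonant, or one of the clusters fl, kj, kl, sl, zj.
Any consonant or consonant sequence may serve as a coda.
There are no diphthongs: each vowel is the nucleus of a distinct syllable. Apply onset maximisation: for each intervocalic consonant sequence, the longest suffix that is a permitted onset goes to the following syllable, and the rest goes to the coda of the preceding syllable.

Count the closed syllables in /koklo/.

Nuclei (vowels): o, o → 2 syllables.
σ1/σ2 boundary: /kl/ — entire cluster is a permitted onset → onset /kl/, coda ∅.
Putting it together: ko.klo.
Classifying each syllable: /ko/ (open), /klo/ (open).
Closed syllables: 0.

0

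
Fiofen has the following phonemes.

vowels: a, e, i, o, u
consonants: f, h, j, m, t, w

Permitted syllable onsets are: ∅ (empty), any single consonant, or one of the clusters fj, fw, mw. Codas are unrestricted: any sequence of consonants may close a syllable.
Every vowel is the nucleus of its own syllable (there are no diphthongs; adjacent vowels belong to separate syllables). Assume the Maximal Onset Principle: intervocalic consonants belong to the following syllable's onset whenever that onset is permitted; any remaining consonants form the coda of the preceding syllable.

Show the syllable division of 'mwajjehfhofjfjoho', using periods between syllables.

mwaj.jehf.hofj.fjo.ho

Vowels present: a, e, o, o, o; each is a nucleus, giving 5 syllables.
/a…e/ gap (V1→V2): cluster /jj/ — the longest permitted-onset suffix is /j/; onset = /j/, preceding coda = /j/.
/e…o/ gap (V2→V3): cluster /hfh/ — the longest permitted-onset suffix is /h/; onset = /h/, preceding coda = /hf/.
/o…o/ gap (V3→V4): /fjfj/ — longest licit onset from the right is /fj/, leaving /fj/ as coda.
/o…o/ gap (V4→V5): /h/ is a single consonant, so it becomes the next onset.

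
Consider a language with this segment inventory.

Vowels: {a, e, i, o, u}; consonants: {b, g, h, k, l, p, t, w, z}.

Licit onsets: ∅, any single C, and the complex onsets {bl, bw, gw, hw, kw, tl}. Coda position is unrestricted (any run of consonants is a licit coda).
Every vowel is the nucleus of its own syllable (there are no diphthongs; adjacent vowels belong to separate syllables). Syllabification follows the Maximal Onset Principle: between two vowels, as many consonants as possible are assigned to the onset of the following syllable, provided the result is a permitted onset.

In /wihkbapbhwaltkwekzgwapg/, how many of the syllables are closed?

Nuclei (vowels): i, a, a, e, a → 5 syllables.
V1 /i/ – V2 /a/: /hkb/; trying suffixes from longest down, /b/ is the first permitted one, so coda /hk/ | onset /b/.
V2 /a/ – V3 /a/: cluster /pbhw/ — the longest permitted-onset suffix is /hw/; onset = /hw/, preceding coda = /pb/.
V3 /a/ – V4 /e/: /ltkw/ splits as /lt/ + /kw/ (/kw/ is the longest suffix that is a licit onset).
V4 /e/ – V5 /a/: /kzgw/; trying suffixes from longest down, /gw/ is the first permitted one, so coda /kz/ | onset /gw/.
Result: wihk.bapb.hwalt.kwekz.gwapg.
Classifying each syllable: /wihk/ (closed), /bapb/ (closed), /hwalt/ (closed), /kwekz/ (closed), /gwapg/ (closed).
Closed syllables: 5.

5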